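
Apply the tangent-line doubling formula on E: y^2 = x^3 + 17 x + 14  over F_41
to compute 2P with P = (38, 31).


Doubling: s = (3 x1^2 + a) / (2 y1)
s = (3*38^2 + 17) / (2*31) mod 41 = 6
x3 = s^2 - 2 x1 mod 41 = 6^2 - 2*38 = 1
y3 = s (x1 - x3) - y1 mod 41 = 6 * (38 - 1) - 31 = 27

2P = (1, 27)


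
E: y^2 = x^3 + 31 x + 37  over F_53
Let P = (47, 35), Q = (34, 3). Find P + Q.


P != Q, so use the chord formula.
s = (y2 - y1) / (x2 - x1) = (21) / (40) mod 53 = 31
x3 = s^2 - x1 - x2 mod 53 = 31^2 - 47 - 34 = 32
y3 = s (x1 - x3) - y1 mod 53 = 31 * (47 - 32) - 35 = 6

P + Q = (32, 6)


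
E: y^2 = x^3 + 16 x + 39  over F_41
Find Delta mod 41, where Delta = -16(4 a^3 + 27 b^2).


4 a^3 + 27 b^2 = 4*16^3 + 27*39^2 = 16384 + 41067 = 57451
Delta = -16 * (57451) = -919216
Delta mod 41 = 4

Delta = 4 (mod 41)


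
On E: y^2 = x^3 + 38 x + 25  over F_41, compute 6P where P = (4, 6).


k = 6 = 110_2 (binary, LSB first: 011)
Double-and-add from P = (4, 6):
  bit 0 = 0: acc unchanged = O
  bit 1 = 1: acc = O + (24, 1) = (24, 1)
  bit 2 = 1: acc = (24, 1) + (26, 37) = (28, 9)

6P = (28, 9)


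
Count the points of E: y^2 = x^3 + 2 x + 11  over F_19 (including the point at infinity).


For each x in F_19, count y with y^2 = x^3 + 2 x + 11 mod 19:
  x = 0: RHS = 11, y in [7, 12]  -> 2 point(s)
  x = 2: RHS = 4, y in [2, 17]  -> 2 point(s)
  x = 3: RHS = 6, y in [5, 14]  -> 2 point(s)
  x = 4: RHS = 7, y in [8, 11]  -> 2 point(s)
  x = 6: RHS = 11, y in [7, 12]  -> 2 point(s)
  x = 7: RHS = 7, y in [8, 11]  -> 2 point(s)
  x = 8: RHS = 7, y in [8, 11]  -> 2 point(s)
  x = 9: RHS = 17, y in [6, 13]  -> 2 point(s)
  x = 10: RHS = 5, y in [9, 10]  -> 2 point(s)
  x = 13: RHS = 11, y in [7, 12]  -> 2 point(s)
  x = 14: RHS = 9, y in [3, 16]  -> 2 point(s)
  x = 16: RHS = 16, y in [4, 15]  -> 2 point(s)
Affine points: 24. Add the point at infinity: total = 25.

#E(F_19) = 25


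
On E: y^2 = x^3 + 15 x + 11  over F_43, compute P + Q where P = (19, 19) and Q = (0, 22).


P != Q, so use the chord formula.
s = (y2 - y1) / (x2 - x1) = (3) / (24) mod 43 = 27
x3 = s^2 - x1 - x2 mod 43 = 27^2 - 19 - 0 = 22
y3 = s (x1 - x3) - y1 mod 43 = 27 * (19 - 22) - 19 = 29

P + Q = (22, 29)


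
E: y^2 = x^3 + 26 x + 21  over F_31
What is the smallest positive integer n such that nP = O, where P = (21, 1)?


Compute successive multiples of P until we hit O:
  1P = (21, 1)
  2P = (22, 22)
  3P = (26, 18)
  4P = (3, 23)
  5P = (15, 2)
  6P = (20, 4)
  7P = (30, 26)
  8P = (8, 11)
  ... (continuing to 37P)
  37P = O

ord(P) = 37


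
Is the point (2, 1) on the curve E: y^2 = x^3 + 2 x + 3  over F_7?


Check whether y^2 = x^3 + 2 x + 3 (mod 7) for (x, y) = (2, 1).
LHS: y^2 = 1^2 mod 7 = 1
RHS: x^3 + 2 x + 3 = 2^3 + 2*2 + 3 mod 7 = 1
LHS = RHS

Yes, on the curve


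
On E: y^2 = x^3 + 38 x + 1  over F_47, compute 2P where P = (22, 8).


Doubling: s = (3 x1^2 + a) / (2 y1)
s = (3*22^2 + 38) / (2*8) mod 47 = 5
x3 = s^2 - 2 x1 mod 47 = 5^2 - 2*22 = 28
y3 = s (x1 - x3) - y1 mod 47 = 5 * (22 - 28) - 8 = 9

2P = (28, 9)


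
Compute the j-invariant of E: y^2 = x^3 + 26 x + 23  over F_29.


Delta = -16(4 a^3 + 27 b^2) mod 29 = 9
-1728 * (4 a)^3 = -1728 * (4*26)^3 mod 29 = 28
j = 28 * 9^(-1) mod 29 = 16

j = 16 (mod 29)


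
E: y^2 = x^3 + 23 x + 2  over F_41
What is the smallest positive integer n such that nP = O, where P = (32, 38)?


Compute successive multiples of P until we hit O:
  1P = (32, 38)
  2P = (20, 4)
  3P = (5, 18)
  4P = (37, 16)
  5P = (34, 20)
  6P = (15, 14)
  7P = (36, 7)
  8P = (10, 17)
  ... (continuing to 32P)
  32P = O

ord(P) = 32


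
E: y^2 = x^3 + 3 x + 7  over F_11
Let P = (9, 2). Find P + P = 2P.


Doubling: s = (3 x1^2 + a) / (2 y1)
s = (3*9^2 + 3) / (2*2) mod 11 = 1
x3 = s^2 - 2 x1 mod 11 = 1^2 - 2*9 = 5
y3 = s (x1 - x3) - y1 mod 11 = 1 * (9 - 5) - 2 = 2

2P = (5, 2)


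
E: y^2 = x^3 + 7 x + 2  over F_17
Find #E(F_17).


For each x in F_17, count y with y^2 = x^3 + 7 x + 2 mod 17:
  x = 0: RHS = 2, y in [6, 11]  -> 2 point(s)
  x = 3: RHS = 16, y in [4, 13]  -> 2 point(s)
  x = 4: RHS = 9, y in [3, 14]  -> 2 point(s)
  x = 5: RHS = 9, y in [3, 14]  -> 2 point(s)
  x = 8: RHS = 9, y in [3, 14]  -> 2 point(s)
  x = 10: RHS = 1, y in [1, 16]  -> 2 point(s)
  x = 11: RHS = 16, y in [4, 13]  -> 2 point(s)
Affine points: 14. Add the point at infinity: total = 15.

#E(F_17) = 15


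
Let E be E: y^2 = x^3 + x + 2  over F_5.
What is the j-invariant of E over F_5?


Delta = -16(4 a^3 + 27 b^2) mod 5 = 3
-1728 * (4 a)^3 = -1728 * (4*1)^3 mod 5 = 3
j = 3 * 3^(-1) mod 5 = 1

j = 1 (mod 5)


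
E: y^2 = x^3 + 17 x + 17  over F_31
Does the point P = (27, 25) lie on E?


Check whether y^2 = x^3 + 17 x + 17 (mod 31) for (x, y) = (27, 25).
LHS: y^2 = 25^2 mod 31 = 5
RHS: x^3 + 17 x + 17 = 27^3 + 17*27 + 17 mod 31 = 9
LHS != RHS

No, not on the curve


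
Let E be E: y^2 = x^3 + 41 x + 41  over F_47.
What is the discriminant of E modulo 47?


4 a^3 + 27 b^2 = 4*41^3 + 27*41^2 = 275684 + 45387 = 321071
Delta = -16 * (321071) = -5137136
Delta mod 47 = 11

Delta = 11 (mod 47)


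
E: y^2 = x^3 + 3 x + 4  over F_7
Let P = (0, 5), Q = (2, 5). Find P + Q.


P != Q, so use the chord formula.
s = (y2 - y1) / (x2 - x1) = (0) / (2) mod 7 = 0
x3 = s^2 - x1 - x2 mod 7 = 0^2 - 0 - 2 = 5
y3 = s (x1 - x3) - y1 mod 7 = 0 * (0 - 5) - 5 = 2

P + Q = (5, 2)


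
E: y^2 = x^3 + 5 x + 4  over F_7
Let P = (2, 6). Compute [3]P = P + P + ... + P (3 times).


k = 3 = 11_2 (binary, LSB first: 11)
Double-and-add from P = (2, 6):
  bit 0 = 1: acc = O + (2, 6) = (2, 6)
  bit 1 = 1: acc = (2, 6) + (0, 5) = (0, 2)

3P = (0, 2)


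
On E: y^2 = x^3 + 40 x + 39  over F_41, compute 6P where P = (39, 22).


k = 6 = 110_2 (binary, LSB first: 011)
Double-and-add from P = (39, 22):
  bit 0 = 0: acc unchanged = O
  bit 1 = 1: acc = O + (22, 13) = (22, 13)
  bit 2 = 1: acc = (22, 13) + (18, 21) = (5, 35)

6P = (5, 35)


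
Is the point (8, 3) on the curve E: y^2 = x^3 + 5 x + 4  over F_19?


Check whether y^2 = x^3 + 5 x + 4 (mod 19) for (x, y) = (8, 3).
LHS: y^2 = 3^2 mod 19 = 9
RHS: x^3 + 5 x + 4 = 8^3 + 5*8 + 4 mod 19 = 5
LHS != RHS

No, not on the curve


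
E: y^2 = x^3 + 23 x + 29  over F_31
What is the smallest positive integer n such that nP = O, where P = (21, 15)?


Compute successive multiples of P until we hit O:
  1P = (21, 15)
  2P = (3, 30)
  3P = (12, 24)
  4P = (30, 25)
  5P = (13, 18)
  6P = (17, 30)
  7P = (9, 2)
  8P = (11, 1)
  ... (continuing to 25P)
  25P = O

ord(P) = 25


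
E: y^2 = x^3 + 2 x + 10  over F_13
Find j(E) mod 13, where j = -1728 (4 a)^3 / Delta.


Delta = -16(4 a^3 + 27 b^2) mod 13 = 7
-1728 * (4 a)^3 = -1728 * (4*2)^3 mod 13 = 5
j = 5 * 7^(-1) mod 13 = 10

j = 10 (mod 13)


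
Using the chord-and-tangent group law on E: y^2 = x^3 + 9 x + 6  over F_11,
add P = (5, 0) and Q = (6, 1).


P != Q, so use the chord formula.
s = (y2 - y1) / (x2 - x1) = (1) / (1) mod 11 = 1
x3 = s^2 - x1 - x2 mod 11 = 1^2 - 5 - 6 = 1
y3 = s (x1 - x3) - y1 mod 11 = 1 * (5 - 1) - 0 = 4

P + Q = (1, 4)


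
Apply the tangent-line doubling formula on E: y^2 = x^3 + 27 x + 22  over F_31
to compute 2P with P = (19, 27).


Doubling: s = (3 x1^2 + a) / (2 y1)
s = (3*19^2 + 27) / (2*27) mod 31 = 24
x3 = s^2 - 2 x1 mod 31 = 24^2 - 2*19 = 11
y3 = s (x1 - x3) - y1 mod 31 = 24 * (19 - 11) - 27 = 10

2P = (11, 10)


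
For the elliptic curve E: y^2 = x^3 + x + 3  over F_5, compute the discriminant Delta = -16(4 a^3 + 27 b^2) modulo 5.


4 a^3 + 27 b^2 = 4*1^3 + 27*3^2 = 4 + 243 = 247
Delta = -16 * (247) = -3952
Delta mod 5 = 3

Delta = 3 (mod 5)


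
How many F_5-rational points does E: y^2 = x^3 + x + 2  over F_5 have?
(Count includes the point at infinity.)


For each x in F_5, count y with y^2 = x^3 + 1 x + 2 mod 5:
  x = 1: RHS = 4, y in [2, 3]  -> 2 point(s)
  x = 4: RHS = 0, y in [0]  -> 1 point(s)
Affine points: 3. Add the point at infinity: total = 4.

#E(F_5) = 4


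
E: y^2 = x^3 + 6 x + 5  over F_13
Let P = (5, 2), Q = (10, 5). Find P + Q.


P != Q, so use the chord formula.
s = (y2 - y1) / (x2 - x1) = (3) / (5) mod 13 = 11
x3 = s^2 - x1 - x2 mod 13 = 11^2 - 5 - 10 = 2
y3 = s (x1 - x3) - y1 mod 13 = 11 * (5 - 2) - 2 = 5

P + Q = (2, 5)


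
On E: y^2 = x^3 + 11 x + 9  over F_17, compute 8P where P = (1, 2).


k = 8 = 1000_2 (binary, LSB first: 0001)
Double-and-add from P = (1, 2):
  bit 0 = 0: acc unchanged = O
  bit 1 = 0: acc unchanged = O
  bit 2 = 0: acc unchanged = O
  bit 3 = 1: acc = O + (5, 6) = (5, 6)

8P = (5, 6)


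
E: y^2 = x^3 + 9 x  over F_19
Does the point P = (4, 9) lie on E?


Check whether y^2 = x^3 + 9 x + 0 (mod 19) for (x, y) = (4, 9).
LHS: y^2 = 9^2 mod 19 = 5
RHS: x^3 + 9 x + 0 = 4^3 + 9*4 + 0 mod 19 = 5
LHS = RHS

Yes, on the curve


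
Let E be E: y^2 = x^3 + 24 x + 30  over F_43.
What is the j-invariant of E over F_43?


Delta = -16(4 a^3 + 27 b^2) mod 43 = 38
-1728 * (4 a)^3 = -1728 * (4*24)^3 mod 43 = 41
j = 41 * 38^(-1) mod 43 = 9

j = 9 (mod 43)


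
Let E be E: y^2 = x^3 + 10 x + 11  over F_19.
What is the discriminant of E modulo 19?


4 a^3 + 27 b^2 = 4*10^3 + 27*11^2 = 4000 + 3267 = 7267
Delta = -16 * (7267) = -116272
Delta mod 19 = 8

Delta = 8 (mod 19)


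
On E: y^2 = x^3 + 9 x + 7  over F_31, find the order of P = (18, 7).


Compute successive multiples of P until we hit O:
  1P = (18, 7)
  2P = (4, 13)
  3P = (25, 27)
  4P = (24, 29)
  5P = (30, 11)
  6P = (21, 23)
  7P = (17, 19)
  8P = (16, 0)
  ... (continuing to 16P)
  16P = O

ord(P) = 16


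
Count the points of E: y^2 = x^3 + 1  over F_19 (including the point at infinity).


For each x in F_19, count y with y^2 = x^3 + 0 x + 1 mod 19:
  x = 0: RHS = 1, y in [1, 18]  -> 2 point(s)
  x = 2: RHS = 9, y in [3, 16]  -> 2 point(s)
  x = 3: RHS = 9, y in [3, 16]  -> 2 point(s)
  x = 8: RHS = 0, y in [0]  -> 1 point(s)
  x = 12: RHS = 0, y in [0]  -> 1 point(s)
  x = 14: RHS = 9, y in [3, 16]  -> 2 point(s)
  x = 18: RHS = 0, y in [0]  -> 1 point(s)
Affine points: 11. Add the point at infinity: total = 12.

#E(F_19) = 12


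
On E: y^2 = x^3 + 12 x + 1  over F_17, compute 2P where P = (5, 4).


Doubling: s = (3 x1^2 + a) / (2 y1)
s = (3*5^2 + 12) / (2*4) mod 17 = 13
x3 = s^2 - 2 x1 mod 17 = 13^2 - 2*5 = 6
y3 = s (x1 - x3) - y1 mod 17 = 13 * (5 - 6) - 4 = 0

2P = (6, 0)


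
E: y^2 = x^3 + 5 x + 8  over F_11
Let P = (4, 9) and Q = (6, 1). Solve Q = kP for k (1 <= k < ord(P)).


Enumerate multiples of P until we hit Q = (6, 1):
  1P = (4, 9)
  2P = (6, 1)
Match found at i = 2.

k = 2


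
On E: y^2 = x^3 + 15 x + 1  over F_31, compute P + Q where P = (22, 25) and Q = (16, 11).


P != Q, so use the chord formula.
s = (y2 - y1) / (x2 - x1) = (17) / (25) mod 31 = 23
x3 = s^2 - x1 - x2 mod 31 = 23^2 - 22 - 16 = 26
y3 = s (x1 - x3) - y1 mod 31 = 23 * (22 - 26) - 25 = 7

P + Q = (26, 7)


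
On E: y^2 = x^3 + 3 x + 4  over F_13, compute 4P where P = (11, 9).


k = 4 = 100_2 (binary, LSB first: 001)
Double-and-add from P = (11, 9):
  bit 0 = 0: acc unchanged = O
  bit 1 = 0: acc unchanged = O
  bit 2 = 1: acc = O + (3, 1) = (3, 1)

4P = (3, 1)


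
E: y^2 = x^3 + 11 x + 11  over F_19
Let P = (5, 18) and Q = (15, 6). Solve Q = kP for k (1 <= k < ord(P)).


Enumerate multiples of P until we hit Q = (15, 6):
  1P = (5, 18)
  2P = (15, 13)
  3P = (4, 10)
  4P = (17, 0)
  5P = (4, 9)
  6P = (15, 6)
Match found at i = 6.

k = 6


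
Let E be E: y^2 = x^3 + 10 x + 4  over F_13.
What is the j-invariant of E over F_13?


Delta = -16(4 a^3 + 27 b^2) mod 13 = 3
-1728 * (4 a)^3 = -1728 * (4*10)^3 mod 13 = 1
j = 1 * 3^(-1) mod 13 = 9

j = 9 (mod 13)


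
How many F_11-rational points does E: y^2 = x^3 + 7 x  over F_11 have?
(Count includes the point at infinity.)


For each x in F_11, count y with y^2 = x^3 + 7 x + 0 mod 11:
  x = 0: RHS = 0, y in [0]  -> 1 point(s)
  x = 2: RHS = 0, y in [0]  -> 1 point(s)
  x = 3: RHS = 4, y in [2, 9]  -> 2 point(s)
  x = 4: RHS = 4, y in [2, 9]  -> 2 point(s)
  x = 6: RHS = 5, y in [4, 7]  -> 2 point(s)
  x = 9: RHS = 0, y in [0]  -> 1 point(s)
  x = 10: RHS = 3, y in [5, 6]  -> 2 point(s)
Affine points: 11. Add the point at infinity: total = 12.

#E(F_11) = 12


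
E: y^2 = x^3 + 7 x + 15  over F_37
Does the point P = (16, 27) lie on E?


Check whether y^2 = x^3 + 7 x + 15 (mod 37) for (x, y) = (16, 27).
LHS: y^2 = 27^2 mod 37 = 26
RHS: x^3 + 7 x + 15 = 16^3 + 7*16 + 15 mod 37 = 5
LHS != RHS

No, not on the curve


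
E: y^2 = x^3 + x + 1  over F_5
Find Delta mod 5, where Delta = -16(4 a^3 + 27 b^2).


4 a^3 + 27 b^2 = 4*1^3 + 27*1^2 = 4 + 27 = 31
Delta = -16 * (31) = -496
Delta mod 5 = 4

Delta = 4 (mod 5)


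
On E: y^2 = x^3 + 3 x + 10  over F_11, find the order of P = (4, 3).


Compute successive multiples of P until we hit O:
  1P = (4, 3)
  2P = (1, 6)
  3P = (7, 0)
  4P = (1, 5)
  5P = (4, 8)
  6P = O

ord(P) = 6


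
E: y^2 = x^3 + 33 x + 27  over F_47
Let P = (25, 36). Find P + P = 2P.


Doubling: s = (3 x1^2 + a) / (2 y1)
s = (3*25^2 + 33) / (2*36) mod 47 = 3
x3 = s^2 - 2 x1 mod 47 = 3^2 - 2*25 = 6
y3 = s (x1 - x3) - y1 mod 47 = 3 * (25 - 6) - 36 = 21

2P = (6, 21)


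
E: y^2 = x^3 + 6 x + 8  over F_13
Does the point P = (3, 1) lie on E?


Check whether y^2 = x^3 + 6 x + 8 (mod 13) for (x, y) = (3, 1).
LHS: y^2 = 1^2 mod 13 = 1
RHS: x^3 + 6 x + 8 = 3^3 + 6*3 + 8 mod 13 = 1
LHS = RHS

Yes, on the curve


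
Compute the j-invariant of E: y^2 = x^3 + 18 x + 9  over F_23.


Delta = -16(4 a^3 + 27 b^2) mod 23 = 10
-1728 * (4 a)^3 = -1728 * (4*18)^3 mod 23 = 11
j = 11 * 10^(-1) mod 23 = 8

j = 8 (mod 23)


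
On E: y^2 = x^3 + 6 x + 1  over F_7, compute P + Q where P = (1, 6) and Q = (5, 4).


P != Q, so use the chord formula.
s = (y2 - y1) / (x2 - x1) = (5) / (4) mod 7 = 3
x3 = s^2 - x1 - x2 mod 7 = 3^2 - 1 - 5 = 3
y3 = s (x1 - x3) - y1 mod 7 = 3 * (1 - 3) - 6 = 2

P + Q = (3, 2)


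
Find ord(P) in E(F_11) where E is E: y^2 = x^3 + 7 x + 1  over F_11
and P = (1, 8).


Compute successive multiples of P until we hit O:
  1P = (1, 8)
  2P = (2, 1)
  3P = (2, 10)
  4P = (1, 3)
  5P = O

ord(P) = 5


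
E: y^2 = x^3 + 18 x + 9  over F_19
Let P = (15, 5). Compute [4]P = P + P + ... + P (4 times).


k = 4 = 100_2 (binary, LSB first: 001)
Double-and-add from P = (15, 5):
  bit 0 = 0: acc unchanged = O
  bit 1 = 0: acc unchanged = O
  bit 2 = 1: acc = O + (8, 0) = (8, 0)

4P = (8, 0)


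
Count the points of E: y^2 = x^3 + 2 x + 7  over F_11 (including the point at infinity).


For each x in F_11, count y with y^2 = x^3 + 2 x + 7 mod 11:
  x = 6: RHS = 4, y in [2, 9]  -> 2 point(s)
  x = 7: RHS = 1, y in [1, 10]  -> 2 point(s)
  x = 10: RHS = 4, y in [2, 9]  -> 2 point(s)
Affine points: 6. Add the point at infinity: total = 7.

#E(F_11) = 7


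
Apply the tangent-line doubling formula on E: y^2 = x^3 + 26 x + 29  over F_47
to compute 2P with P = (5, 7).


Doubling: s = (3 x1^2 + a) / (2 y1)
s = (3*5^2 + 26) / (2*7) mod 47 = 24
x3 = s^2 - 2 x1 mod 47 = 24^2 - 2*5 = 2
y3 = s (x1 - x3) - y1 mod 47 = 24 * (5 - 2) - 7 = 18

2P = (2, 18)


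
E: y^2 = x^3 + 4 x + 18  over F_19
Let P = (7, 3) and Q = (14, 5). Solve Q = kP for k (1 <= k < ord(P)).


Enumerate multiples of P until we hit Q = (14, 5):
  1P = (7, 3)
  2P = (14, 14)
  3P = (9, 2)
  4P = (8, 7)
  5P = (1, 2)
  6P = (1, 17)
  7P = (8, 12)
  8P = (9, 17)
  9P = (14, 5)
Match found at i = 9.

k = 9


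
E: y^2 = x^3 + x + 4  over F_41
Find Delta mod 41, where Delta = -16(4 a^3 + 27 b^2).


4 a^3 + 27 b^2 = 4*1^3 + 27*4^2 = 4 + 432 = 436
Delta = -16 * (436) = -6976
Delta mod 41 = 35

Delta = 35 (mod 41)


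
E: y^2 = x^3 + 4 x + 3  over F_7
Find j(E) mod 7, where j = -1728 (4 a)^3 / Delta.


Delta = -16(4 a^3 + 27 b^2) mod 7 = 3
-1728 * (4 a)^3 = -1728 * (4*4)^3 mod 7 = 1
j = 1 * 3^(-1) mod 7 = 5

j = 5 (mod 7)


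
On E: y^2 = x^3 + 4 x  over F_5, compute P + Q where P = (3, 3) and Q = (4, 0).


P != Q, so use the chord formula.
s = (y2 - y1) / (x2 - x1) = (2) / (1) mod 5 = 2
x3 = s^2 - x1 - x2 mod 5 = 2^2 - 3 - 4 = 2
y3 = s (x1 - x3) - y1 mod 5 = 2 * (3 - 2) - 3 = 4

P + Q = (2, 4)


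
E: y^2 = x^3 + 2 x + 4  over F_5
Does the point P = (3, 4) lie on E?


Check whether y^2 = x^3 + 2 x + 4 (mod 5) for (x, y) = (3, 4).
LHS: y^2 = 4^2 mod 5 = 1
RHS: x^3 + 2 x + 4 = 3^3 + 2*3 + 4 mod 5 = 2
LHS != RHS

No, not on the curve


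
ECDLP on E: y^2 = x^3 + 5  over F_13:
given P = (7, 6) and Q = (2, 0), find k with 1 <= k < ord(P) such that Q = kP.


Enumerate multiples of P until we hit Q = (2, 0):
  1P = (7, 6)
  2P = (2, 0)
Match found at i = 2.

k = 2


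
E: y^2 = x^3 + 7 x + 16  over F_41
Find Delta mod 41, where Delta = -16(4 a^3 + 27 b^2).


4 a^3 + 27 b^2 = 4*7^3 + 27*16^2 = 1372 + 6912 = 8284
Delta = -16 * (8284) = -132544
Delta mod 41 = 9

Delta = 9 (mod 41)


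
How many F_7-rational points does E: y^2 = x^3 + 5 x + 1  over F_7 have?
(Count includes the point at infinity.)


For each x in F_7, count y with y^2 = x^3 + 5 x + 1 mod 7:
  x = 0: RHS = 1, y in [1, 6]  -> 2 point(s)
  x = 1: RHS = 0, y in [0]  -> 1 point(s)
  x = 3: RHS = 1, y in [1, 6]  -> 2 point(s)
  x = 4: RHS = 1, y in [1, 6]  -> 2 point(s)
  x = 5: RHS = 4, y in [2, 5]  -> 2 point(s)
  x = 6: RHS = 2, y in [3, 4]  -> 2 point(s)
Affine points: 11. Add the point at infinity: total = 12.

#E(F_7) = 12


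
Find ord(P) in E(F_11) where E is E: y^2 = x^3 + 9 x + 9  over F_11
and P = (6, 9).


Compute successive multiples of P until we hit O:
  1P = (6, 9)
  2P = (0, 8)
  3P = (9, 7)
  4P = (5, 5)
  5P = (5, 6)
  6P = (9, 4)
  7P = (0, 3)
  8P = (6, 2)
  ... (continuing to 9P)
  9P = O

ord(P) = 9


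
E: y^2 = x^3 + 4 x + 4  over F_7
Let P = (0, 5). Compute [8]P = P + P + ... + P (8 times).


k = 8 = 1000_2 (binary, LSB first: 0001)
Double-and-add from P = (0, 5):
  bit 0 = 0: acc unchanged = O
  bit 1 = 0: acc unchanged = O
  bit 2 = 0: acc unchanged = O
  bit 3 = 1: acc = O + (1, 4) = (1, 4)

8P = (1, 4)


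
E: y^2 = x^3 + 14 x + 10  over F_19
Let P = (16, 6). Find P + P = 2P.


Doubling: s = (3 x1^2 + a) / (2 y1)
s = (3*16^2 + 14) / (2*6) mod 19 = 5
x3 = s^2 - 2 x1 mod 19 = 5^2 - 2*16 = 12
y3 = s (x1 - x3) - y1 mod 19 = 5 * (16 - 12) - 6 = 14

2P = (12, 14)


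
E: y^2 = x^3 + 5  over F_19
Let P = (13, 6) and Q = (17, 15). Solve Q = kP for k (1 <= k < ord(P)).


Enumerate multiples of P until we hit Q = (17, 15):
  1P = (13, 6)
  2P = (17, 15)
Match found at i = 2.

k = 2


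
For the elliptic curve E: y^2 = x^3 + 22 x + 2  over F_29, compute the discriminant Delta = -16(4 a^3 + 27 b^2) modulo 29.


4 a^3 + 27 b^2 = 4*22^3 + 27*2^2 = 42592 + 108 = 42700
Delta = -16 * (42700) = -683200
Delta mod 29 = 11

Delta = 11 (mod 29)


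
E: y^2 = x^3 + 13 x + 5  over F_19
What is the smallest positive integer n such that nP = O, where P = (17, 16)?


Compute successive multiples of P until we hit O:
  1P = (17, 16)
  2P = (5, 10)
  3P = (2, 1)
  4P = (1, 0)
  5P = (2, 18)
  6P = (5, 9)
  7P = (17, 3)
  8P = O

ord(P) = 8


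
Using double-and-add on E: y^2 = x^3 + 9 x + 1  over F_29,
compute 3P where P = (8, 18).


k = 3 = 11_2 (binary, LSB first: 11)
Double-and-add from P = (8, 18):
  bit 0 = 1: acc = O + (8, 18) = (8, 18)
  bit 1 = 1: acc = (8, 18) + (19, 10) = (9, 17)

3P = (9, 17)


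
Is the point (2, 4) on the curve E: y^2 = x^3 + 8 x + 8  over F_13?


Check whether y^2 = x^3 + 8 x + 8 (mod 13) for (x, y) = (2, 4).
LHS: y^2 = 4^2 mod 13 = 3
RHS: x^3 + 8 x + 8 = 2^3 + 8*2 + 8 mod 13 = 6
LHS != RHS

No, not on the curve


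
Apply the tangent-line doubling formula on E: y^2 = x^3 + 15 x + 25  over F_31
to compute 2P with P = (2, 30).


Doubling: s = (3 x1^2 + a) / (2 y1)
s = (3*2^2 + 15) / (2*30) mod 31 = 2
x3 = s^2 - 2 x1 mod 31 = 2^2 - 2*2 = 0
y3 = s (x1 - x3) - y1 mod 31 = 2 * (2 - 0) - 30 = 5

2P = (0, 5)


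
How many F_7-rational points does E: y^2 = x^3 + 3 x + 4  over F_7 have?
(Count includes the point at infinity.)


For each x in F_7, count y with y^2 = x^3 + 3 x + 4 mod 7:
  x = 0: RHS = 4, y in [2, 5]  -> 2 point(s)
  x = 1: RHS = 1, y in [1, 6]  -> 2 point(s)
  x = 2: RHS = 4, y in [2, 5]  -> 2 point(s)
  x = 5: RHS = 4, y in [2, 5]  -> 2 point(s)
  x = 6: RHS = 0, y in [0]  -> 1 point(s)
Affine points: 9. Add the point at infinity: total = 10.

#E(F_7) = 10


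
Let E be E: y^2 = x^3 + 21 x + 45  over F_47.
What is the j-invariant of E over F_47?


Delta = -16(4 a^3 + 27 b^2) mod 47 = 24
-1728 * (4 a)^3 = -1728 * (4*21)^3 mod 47 = 45
j = 45 * 24^(-1) mod 47 = 43

j = 43 (mod 47)


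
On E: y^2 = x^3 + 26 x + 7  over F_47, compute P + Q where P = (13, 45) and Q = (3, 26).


P != Q, so use the chord formula.
s = (y2 - y1) / (x2 - x1) = (28) / (37) mod 47 = 16
x3 = s^2 - x1 - x2 mod 47 = 16^2 - 13 - 3 = 5
y3 = s (x1 - x3) - y1 mod 47 = 16 * (13 - 5) - 45 = 36

P + Q = (5, 36)


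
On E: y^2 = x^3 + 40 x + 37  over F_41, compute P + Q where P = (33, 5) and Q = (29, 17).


P != Q, so use the chord formula.
s = (y2 - y1) / (x2 - x1) = (12) / (37) mod 41 = 38
x3 = s^2 - x1 - x2 mod 41 = 38^2 - 33 - 29 = 29
y3 = s (x1 - x3) - y1 mod 41 = 38 * (33 - 29) - 5 = 24

P + Q = (29, 24)


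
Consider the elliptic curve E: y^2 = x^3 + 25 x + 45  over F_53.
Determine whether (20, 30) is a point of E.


Check whether y^2 = x^3 + 25 x + 45 (mod 53) for (x, y) = (20, 30).
LHS: y^2 = 30^2 mod 53 = 52
RHS: x^3 + 25 x + 45 = 20^3 + 25*20 + 45 mod 53 = 12
LHS != RHS

No, not on the curve


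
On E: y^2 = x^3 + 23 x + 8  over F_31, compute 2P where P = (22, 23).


Doubling: s = (3 x1^2 + a) / (2 y1)
s = (3*22^2 + 23) / (2*23) mod 31 = 26
x3 = s^2 - 2 x1 mod 31 = 26^2 - 2*22 = 12
y3 = s (x1 - x3) - y1 mod 31 = 26 * (22 - 12) - 23 = 20

2P = (12, 20)


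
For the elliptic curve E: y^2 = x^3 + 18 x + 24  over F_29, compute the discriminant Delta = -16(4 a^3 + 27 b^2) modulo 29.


4 a^3 + 27 b^2 = 4*18^3 + 27*24^2 = 23328 + 15552 = 38880
Delta = -16 * (38880) = -622080
Delta mod 29 = 28

Delta = 28 (mod 29)


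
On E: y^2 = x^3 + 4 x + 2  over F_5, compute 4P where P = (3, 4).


k = 4 = 100_2 (binary, LSB first: 001)
Double-and-add from P = (3, 4):
  bit 0 = 0: acc unchanged = O
  bit 1 = 0: acc unchanged = O
  bit 2 = 1: acc = O + (3, 4) = (3, 4)

4P = (3, 4)


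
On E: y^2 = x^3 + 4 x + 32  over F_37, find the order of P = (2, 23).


Compute successive multiples of P until we hit O:
  1P = (2, 23)
  2P = (22, 36)
  3P = (10, 31)
  4P = (26, 27)
  5P = (8, 13)
  6P = (1, 0)
  7P = (8, 24)
  8P = (26, 10)
  ... (continuing to 12P)
  12P = O

ord(P) = 12


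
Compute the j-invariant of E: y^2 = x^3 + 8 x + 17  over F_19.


Delta = -16(4 a^3 + 27 b^2) mod 19 = 8
-1728 * (4 a)^3 = -1728 * (4*8)^3 mod 19 = 12
j = 12 * 8^(-1) mod 19 = 11

j = 11 (mod 19)


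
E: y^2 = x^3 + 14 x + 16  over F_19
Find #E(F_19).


For each x in F_19, count y with y^2 = x^3 + 14 x + 16 mod 19:
  x = 0: RHS = 16, y in [4, 15]  -> 2 point(s)
  x = 3: RHS = 9, y in [3, 16]  -> 2 point(s)
  x = 7: RHS = 1, y in [1, 18]  -> 2 point(s)
  x = 9: RHS = 16, y in [4, 15]  -> 2 point(s)
  x = 10: RHS = 16, y in [4, 15]  -> 2 point(s)
  x = 11: RHS = 0, y in [0]  -> 1 point(s)
  x = 13: RHS = 1, y in [1, 18]  -> 2 point(s)
  x = 14: RHS = 11, y in [7, 12]  -> 2 point(s)
  x = 16: RHS = 4, y in [2, 17]  -> 2 point(s)
  x = 18: RHS = 1, y in [1, 18]  -> 2 point(s)
Affine points: 19. Add the point at infinity: total = 20.

#E(F_19) = 20


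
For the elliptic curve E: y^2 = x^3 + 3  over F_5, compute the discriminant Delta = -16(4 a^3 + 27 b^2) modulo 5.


4 a^3 + 27 b^2 = 4*0^3 + 27*3^2 = 0 + 243 = 243
Delta = -16 * (243) = -3888
Delta mod 5 = 2

Delta = 2 (mod 5)


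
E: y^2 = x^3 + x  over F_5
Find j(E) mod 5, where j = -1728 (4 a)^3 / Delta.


Delta = -16(4 a^3 + 27 b^2) mod 5 = 1
-1728 * (4 a)^3 = -1728 * (4*1)^3 mod 5 = 3
j = 3 * 1^(-1) mod 5 = 3

j = 3 (mod 5)


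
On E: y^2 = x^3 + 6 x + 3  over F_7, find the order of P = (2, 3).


Compute successive multiples of P until we hit O:
  1P = (2, 3)
  2P = (5, 2)
  3P = (4, 0)
  4P = (5, 5)
  5P = (2, 4)
  6P = O

ord(P) = 6


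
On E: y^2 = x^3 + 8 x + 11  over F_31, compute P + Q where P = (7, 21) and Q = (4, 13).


P != Q, so use the chord formula.
s = (y2 - y1) / (x2 - x1) = (23) / (28) mod 31 = 13
x3 = s^2 - x1 - x2 mod 31 = 13^2 - 7 - 4 = 3
y3 = s (x1 - x3) - y1 mod 31 = 13 * (7 - 3) - 21 = 0

P + Q = (3, 0)


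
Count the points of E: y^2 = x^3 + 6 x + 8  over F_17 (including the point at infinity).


For each x in F_17, count y with y^2 = x^3 + 6 x + 8 mod 17:
  x = 0: RHS = 8, y in [5, 12]  -> 2 point(s)
  x = 1: RHS = 15, y in [7, 10]  -> 2 point(s)
  x = 3: RHS = 2, y in [6, 11]  -> 2 point(s)
  x = 7: RHS = 2, y in [6, 11]  -> 2 point(s)
  x = 9: RHS = 9, y in [3, 14]  -> 2 point(s)
  x = 16: RHS = 1, y in [1, 16]  -> 2 point(s)
Affine points: 12. Add the point at infinity: total = 13.

#E(F_17) = 13


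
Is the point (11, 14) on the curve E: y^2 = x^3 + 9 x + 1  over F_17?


Check whether y^2 = x^3 + 9 x + 1 (mod 17) for (x, y) = (11, 14).
LHS: y^2 = 14^2 mod 17 = 9
RHS: x^3 + 9 x + 1 = 11^3 + 9*11 + 1 mod 17 = 3
LHS != RHS

No, not on the curve


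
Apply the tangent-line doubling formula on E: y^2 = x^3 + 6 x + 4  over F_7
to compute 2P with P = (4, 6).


Doubling: s = (3 x1^2 + a) / (2 y1)
s = (3*4^2 + 6) / (2*6) mod 7 = 1
x3 = s^2 - 2 x1 mod 7 = 1^2 - 2*4 = 0
y3 = s (x1 - x3) - y1 mod 7 = 1 * (4 - 0) - 6 = 5

2P = (0, 5)


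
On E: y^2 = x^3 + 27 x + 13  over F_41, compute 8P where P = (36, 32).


k = 8 = 1000_2 (binary, LSB first: 0001)
Double-and-add from P = (36, 32):
  bit 0 = 0: acc unchanged = O
  bit 1 = 0: acc unchanged = O
  bit 2 = 0: acc unchanged = O
  bit 3 = 1: acc = O + (37, 28) = (37, 28)

8P = (37, 28)


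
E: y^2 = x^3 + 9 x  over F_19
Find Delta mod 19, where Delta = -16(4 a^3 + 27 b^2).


4 a^3 + 27 b^2 = 4*9^3 + 27*0^2 = 2916 + 0 = 2916
Delta = -16 * (2916) = -46656
Delta mod 19 = 8

Delta = 8 (mod 19)


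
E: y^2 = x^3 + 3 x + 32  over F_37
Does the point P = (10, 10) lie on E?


Check whether y^2 = x^3 + 3 x + 32 (mod 37) for (x, y) = (10, 10).
LHS: y^2 = 10^2 mod 37 = 26
RHS: x^3 + 3 x + 32 = 10^3 + 3*10 + 32 mod 37 = 26
LHS = RHS

Yes, on the curve


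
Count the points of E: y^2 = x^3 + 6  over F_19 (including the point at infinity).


For each x in F_19, count y with y^2 = x^3 + 0 x + 6 mod 19:
  x = 0: RHS = 6, y in [5, 14]  -> 2 point(s)
  x = 1: RHS = 7, y in [8, 11]  -> 2 point(s)
  x = 5: RHS = 17, y in [6, 13]  -> 2 point(s)
  x = 7: RHS = 7, y in [8, 11]  -> 2 point(s)
  x = 8: RHS = 5, y in [9, 10]  -> 2 point(s)
  x = 11: RHS = 7, y in [8, 11]  -> 2 point(s)
  x = 12: RHS = 5, y in [9, 10]  -> 2 point(s)
  x = 16: RHS = 17, y in [6, 13]  -> 2 point(s)
  x = 17: RHS = 17, y in [6, 13]  -> 2 point(s)
  x = 18: RHS = 5, y in [9, 10]  -> 2 point(s)
Affine points: 20. Add the point at infinity: total = 21.

#E(F_19) = 21


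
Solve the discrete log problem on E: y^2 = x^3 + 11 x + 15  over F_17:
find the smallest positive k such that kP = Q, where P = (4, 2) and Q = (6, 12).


Enumerate multiples of P until we hit Q = (6, 12):
  1P = (4, 2)
  2P = (13, 14)
  3P = (15, 6)
  4P = (6, 5)
  5P = (5, 5)
  6P = (0, 10)
  7P = (0, 7)
  8P = (5, 12)
  9P = (6, 12)
Match found at i = 9.

k = 9


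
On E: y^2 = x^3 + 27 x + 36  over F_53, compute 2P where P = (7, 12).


Doubling: s = (3 x1^2 + a) / (2 y1)
s = (3*7^2 + 27) / (2*12) mod 53 = 47
x3 = s^2 - 2 x1 mod 53 = 47^2 - 2*7 = 22
y3 = s (x1 - x3) - y1 mod 53 = 47 * (7 - 22) - 12 = 25

2P = (22, 25)


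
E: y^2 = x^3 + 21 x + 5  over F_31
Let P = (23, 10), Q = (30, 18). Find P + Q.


P != Q, so use the chord formula.
s = (y2 - y1) / (x2 - x1) = (8) / (7) mod 31 = 10
x3 = s^2 - x1 - x2 mod 31 = 10^2 - 23 - 30 = 16
y3 = s (x1 - x3) - y1 mod 31 = 10 * (23 - 16) - 10 = 29

P + Q = (16, 29)


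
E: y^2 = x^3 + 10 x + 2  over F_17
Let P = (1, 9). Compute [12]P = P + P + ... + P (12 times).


k = 12 = 1100_2 (binary, LSB first: 0011)
Double-and-add from P = (1, 9):
  bit 0 = 0: acc unchanged = O
  bit 1 = 0: acc unchanged = O
  bit 2 = 1: acc = O + (15, 5) = (15, 5)
  bit 3 = 1: acc = (15, 5) + (0, 11) = (11, 7)

12P = (11, 7)


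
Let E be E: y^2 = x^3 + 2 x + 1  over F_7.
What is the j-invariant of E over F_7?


Delta = -16(4 a^3 + 27 b^2) mod 7 = 1
-1728 * (4 a)^3 = -1728 * (4*2)^3 mod 7 = 1
j = 1 * 1^(-1) mod 7 = 1

j = 1 (mod 7)


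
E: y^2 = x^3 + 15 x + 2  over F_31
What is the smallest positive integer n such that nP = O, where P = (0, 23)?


Compute successive multiples of P until we hit O:
  1P = (0, 23)
  2P = (1, 7)
  3P = (7, 27)
  4P = (18, 11)
  5P = (10, 25)
  6P = (26, 9)
  7P = (24, 9)
  8P = (11, 17)
  ... (continuing to 35P)
  35P = O

ord(P) = 35


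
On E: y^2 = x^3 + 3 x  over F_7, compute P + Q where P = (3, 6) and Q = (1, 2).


P != Q, so use the chord formula.
s = (y2 - y1) / (x2 - x1) = (3) / (5) mod 7 = 2
x3 = s^2 - x1 - x2 mod 7 = 2^2 - 3 - 1 = 0
y3 = s (x1 - x3) - y1 mod 7 = 2 * (3 - 0) - 6 = 0

P + Q = (0, 0)


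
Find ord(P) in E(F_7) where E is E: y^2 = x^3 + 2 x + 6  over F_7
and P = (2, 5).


Compute successive multiples of P until we hit O:
  1P = (2, 5)
  2P = (3, 2)
  3P = (4, 1)
  4P = (5, 1)
  5P = (1, 3)
  6P = (1, 4)
  7P = (5, 6)
  8P = (4, 6)
  ... (continuing to 11P)
  11P = O

ord(P) = 11


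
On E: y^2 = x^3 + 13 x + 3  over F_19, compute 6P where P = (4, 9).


k = 6 = 110_2 (binary, LSB first: 011)
Double-and-add from P = (4, 9):
  bit 0 = 0: acc unchanged = O
  bit 1 = 1: acc = O + (8, 7) = (8, 7)
  bit 2 = 1: acc = (8, 7) + (12, 5) = (4, 10)

6P = (4, 10)


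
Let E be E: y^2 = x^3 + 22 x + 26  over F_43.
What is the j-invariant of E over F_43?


Delta = -16(4 a^3 + 27 b^2) mod 43 = 16
-1728 * (4 a)^3 = -1728 * (4*22)^3 mod 43 = 22
j = 22 * 16^(-1) mod 43 = 39

j = 39 (mod 43)


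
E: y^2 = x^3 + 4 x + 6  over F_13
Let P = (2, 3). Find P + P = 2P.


Doubling: s = (3 x1^2 + a) / (2 y1)
s = (3*2^2 + 4) / (2*3) mod 13 = 7
x3 = s^2 - 2 x1 mod 13 = 7^2 - 2*2 = 6
y3 = s (x1 - x3) - y1 mod 13 = 7 * (2 - 6) - 3 = 8

2P = (6, 8)


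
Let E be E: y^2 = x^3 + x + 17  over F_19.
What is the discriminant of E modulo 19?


4 a^3 + 27 b^2 = 4*1^3 + 27*17^2 = 4 + 7803 = 7807
Delta = -16 * (7807) = -124912
Delta mod 19 = 13

Delta = 13 (mod 19)


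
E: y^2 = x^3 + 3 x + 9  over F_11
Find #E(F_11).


For each x in F_11, count y with y^2 = x^3 + 3 x + 9 mod 11:
  x = 0: RHS = 9, y in [3, 8]  -> 2 point(s)
  x = 2: RHS = 1, y in [1, 10]  -> 2 point(s)
  x = 3: RHS = 1, y in [1, 10]  -> 2 point(s)
  x = 6: RHS = 1, y in [1, 10]  -> 2 point(s)
  x = 10: RHS = 5, y in [4, 7]  -> 2 point(s)
Affine points: 10. Add the point at infinity: total = 11.

#E(F_11) = 11


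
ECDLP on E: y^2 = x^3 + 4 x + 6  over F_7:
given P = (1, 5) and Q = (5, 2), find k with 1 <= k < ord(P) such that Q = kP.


Enumerate multiples of P until we hit Q = (5, 2):
  1P = (1, 5)
  2P = (5, 2)
Match found at i = 2.

k = 2


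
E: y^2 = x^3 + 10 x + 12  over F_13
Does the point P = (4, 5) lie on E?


Check whether y^2 = x^3 + 10 x + 12 (mod 13) for (x, y) = (4, 5).
LHS: y^2 = 5^2 mod 13 = 12
RHS: x^3 + 10 x + 12 = 4^3 + 10*4 + 12 mod 13 = 12
LHS = RHS

Yes, on the curve


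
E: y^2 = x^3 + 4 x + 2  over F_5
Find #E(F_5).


For each x in F_5, count y with y^2 = x^3 + 4 x + 2 mod 5:
  x = 3: RHS = 1, y in [1, 4]  -> 2 point(s)
Affine points: 2. Add the point at infinity: total = 3.

#E(F_5) = 3


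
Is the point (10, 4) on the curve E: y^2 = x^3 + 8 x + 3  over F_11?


Check whether y^2 = x^3 + 8 x + 3 (mod 11) for (x, y) = (10, 4).
LHS: y^2 = 4^2 mod 11 = 5
RHS: x^3 + 8 x + 3 = 10^3 + 8*10 + 3 mod 11 = 5
LHS = RHS

Yes, on the curve


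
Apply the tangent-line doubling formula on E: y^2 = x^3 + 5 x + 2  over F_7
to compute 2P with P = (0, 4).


Doubling: s = (3 x1^2 + a) / (2 y1)
s = (3*0^2 + 5) / (2*4) mod 7 = 5
x3 = s^2 - 2 x1 mod 7 = 5^2 - 2*0 = 4
y3 = s (x1 - x3) - y1 mod 7 = 5 * (0 - 4) - 4 = 4

2P = (4, 4)


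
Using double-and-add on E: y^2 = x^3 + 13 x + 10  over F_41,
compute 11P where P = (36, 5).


k = 11 = 1011_2 (binary, LSB first: 1101)
Double-and-add from P = (36, 5):
  bit 0 = 1: acc = O + (36, 5) = (36, 5)
  bit 1 = 1: acc = (36, 5) + (12, 34) = (24, 1)
  bit 2 = 0: acc unchanged = (24, 1)
  bit 3 = 1: acc = (24, 1) + (40, 23) = (9, 35)

11P = (9, 35)


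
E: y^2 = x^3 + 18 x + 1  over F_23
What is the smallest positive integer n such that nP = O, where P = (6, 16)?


Compute successive multiples of P until we hit O:
  1P = (6, 16)
  2P = (0, 22)
  3P = (18, 19)
  4P = (12, 17)
  5P = (21, 16)
  6P = (19, 7)
  7P = (11, 14)
  8P = (8, 17)
  ... (continuing to 29P)
  29P = O

ord(P) = 29


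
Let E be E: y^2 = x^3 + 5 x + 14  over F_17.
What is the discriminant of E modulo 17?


4 a^3 + 27 b^2 = 4*5^3 + 27*14^2 = 500 + 5292 = 5792
Delta = -16 * (5792) = -92672
Delta mod 17 = 12

Delta = 12 (mod 17)


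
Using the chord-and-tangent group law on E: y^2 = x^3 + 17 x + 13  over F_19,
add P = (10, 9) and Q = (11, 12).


P != Q, so use the chord formula.
s = (y2 - y1) / (x2 - x1) = (3) / (1) mod 19 = 3
x3 = s^2 - x1 - x2 mod 19 = 3^2 - 10 - 11 = 7
y3 = s (x1 - x3) - y1 mod 19 = 3 * (10 - 7) - 9 = 0

P + Q = (7, 0)


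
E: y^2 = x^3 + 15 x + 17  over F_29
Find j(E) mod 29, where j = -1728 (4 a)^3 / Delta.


Delta = -16(4 a^3 + 27 b^2) mod 29 = 18
-1728 * (4 a)^3 = -1728 * (4*15)^3 mod 29 = 9
j = 9 * 18^(-1) mod 29 = 15

j = 15 (mod 29)


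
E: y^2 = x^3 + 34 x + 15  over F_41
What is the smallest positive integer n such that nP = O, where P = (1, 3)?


Compute successive multiples of P until we hit O:
  1P = (1, 3)
  2P = (3, 12)
  3P = (6, 36)
  4P = (30, 27)
  5P = (14, 23)
  6P = (24, 31)
  7P = (25, 7)
  8P = (23, 7)
  ... (continuing to 52P)
  52P = O

ord(P) = 52


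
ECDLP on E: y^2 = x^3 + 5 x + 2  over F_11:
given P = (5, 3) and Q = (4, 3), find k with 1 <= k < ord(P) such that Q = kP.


Enumerate multiples of P until we hit Q = (4, 3):
  1P = (5, 3)
  2P = (4, 3)
Match found at i = 2.

k = 2


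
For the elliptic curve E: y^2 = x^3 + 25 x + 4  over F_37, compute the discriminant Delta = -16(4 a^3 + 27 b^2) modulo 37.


4 a^3 + 27 b^2 = 4*25^3 + 27*4^2 = 62500 + 432 = 62932
Delta = -16 * (62932) = -1006912
Delta mod 37 = 6

Delta = 6 (mod 37)


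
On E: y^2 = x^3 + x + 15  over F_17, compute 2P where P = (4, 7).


Doubling: s = (3 x1^2 + a) / (2 y1)
s = (3*4^2 + 1) / (2*7) mod 17 = 12
x3 = s^2 - 2 x1 mod 17 = 12^2 - 2*4 = 0
y3 = s (x1 - x3) - y1 mod 17 = 12 * (4 - 0) - 7 = 7

2P = (0, 7)


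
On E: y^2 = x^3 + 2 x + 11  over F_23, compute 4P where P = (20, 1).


k = 4 = 100_2 (binary, LSB first: 001)
Double-and-add from P = (20, 1):
  bit 0 = 0: acc unchanged = O
  bit 1 = 0: acc unchanged = O
  bit 2 = 1: acc = O + (20, 22) = (20, 22)

4P = (20, 22)


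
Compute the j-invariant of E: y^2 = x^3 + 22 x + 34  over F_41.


Delta = -16(4 a^3 + 27 b^2) mod 41 = 18
-1728 * (4 a)^3 = -1728 * (4*22)^3 mod 41 = 16
j = 16 * 18^(-1) mod 41 = 10

j = 10 (mod 41)


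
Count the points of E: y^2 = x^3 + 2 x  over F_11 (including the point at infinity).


For each x in F_11, count y with y^2 = x^3 + 2 x + 0 mod 11:
  x = 0: RHS = 0, y in [0]  -> 1 point(s)
  x = 1: RHS = 3, y in [5, 6]  -> 2 point(s)
  x = 2: RHS = 1, y in [1, 10]  -> 2 point(s)
  x = 3: RHS = 0, y in [0]  -> 1 point(s)
  x = 5: RHS = 3, y in [5, 6]  -> 2 point(s)
  x = 7: RHS = 5, y in [4, 7]  -> 2 point(s)
  x = 8: RHS = 0, y in [0]  -> 1 point(s)
Affine points: 11. Add the point at infinity: total = 12.

#E(F_11) = 12


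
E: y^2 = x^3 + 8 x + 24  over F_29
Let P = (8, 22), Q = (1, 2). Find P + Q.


P != Q, so use the chord formula.
s = (y2 - y1) / (x2 - x1) = (9) / (22) mod 29 = 7
x3 = s^2 - x1 - x2 mod 29 = 7^2 - 8 - 1 = 11
y3 = s (x1 - x3) - y1 mod 29 = 7 * (8 - 11) - 22 = 15

P + Q = (11, 15)


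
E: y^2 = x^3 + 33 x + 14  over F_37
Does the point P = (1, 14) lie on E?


Check whether y^2 = x^3 + 33 x + 14 (mod 37) for (x, y) = (1, 14).
LHS: y^2 = 14^2 mod 37 = 11
RHS: x^3 + 33 x + 14 = 1^3 + 33*1 + 14 mod 37 = 11
LHS = RHS

Yes, on the curve


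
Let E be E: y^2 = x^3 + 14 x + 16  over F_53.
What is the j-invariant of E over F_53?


Delta = -16(4 a^3 + 27 b^2) mod 53 = 45
-1728 * (4 a)^3 = -1728 * (4*14)^3 mod 53 = 37
j = 37 * 45^(-1) mod 53 = 2

j = 2 (mod 53)


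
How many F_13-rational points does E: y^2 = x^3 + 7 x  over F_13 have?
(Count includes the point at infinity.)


For each x in F_13, count y with y^2 = x^3 + 7 x + 0 mod 13:
  x = 0: RHS = 0, y in [0]  -> 1 point(s)
  x = 2: RHS = 9, y in [3, 10]  -> 2 point(s)
  x = 3: RHS = 9, y in [3, 10]  -> 2 point(s)
  x = 4: RHS = 1, y in [1, 12]  -> 2 point(s)
  x = 5: RHS = 4, y in [2, 11]  -> 2 point(s)
  x = 8: RHS = 9, y in [3, 10]  -> 2 point(s)
  x = 9: RHS = 12, y in [5, 8]  -> 2 point(s)
  x = 10: RHS = 4, y in [2, 11]  -> 2 point(s)
  x = 11: RHS = 4, y in [2, 11]  -> 2 point(s)
Affine points: 17. Add the point at infinity: total = 18.

#E(F_13) = 18


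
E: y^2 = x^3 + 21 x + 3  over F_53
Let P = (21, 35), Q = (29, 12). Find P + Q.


P != Q, so use the chord formula.
s = (y2 - y1) / (x2 - x1) = (30) / (8) mod 53 = 17
x3 = s^2 - x1 - x2 mod 53 = 17^2 - 21 - 29 = 27
y3 = s (x1 - x3) - y1 mod 53 = 17 * (21 - 27) - 35 = 22

P + Q = (27, 22)


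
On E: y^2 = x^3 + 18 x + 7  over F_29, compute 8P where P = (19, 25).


k = 8 = 1000_2 (binary, LSB first: 0001)
Double-and-add from P = (19, 25):
  bit 0 = 0: acc unchanged = O
  bit 1 = 0: acc unchanged = O
  bit 2 = 0: acc unchanged = O
  bit 3 = 1: acc = O + (11, 12) = (11, 12)

8P = (11, 12)


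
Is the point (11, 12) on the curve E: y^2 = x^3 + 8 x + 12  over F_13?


Check whether y^2 = x^3 + 8 x + 12 (mod 13) for (x, y) = (11, 12).
LHS: y^2 = 12^2 mod 13 = 1
RHS: x^3 + 8 x + 12 = 11^3 + 8*11 + 12 mod 13 = 1
LHS = RHS

Yes, on the curve


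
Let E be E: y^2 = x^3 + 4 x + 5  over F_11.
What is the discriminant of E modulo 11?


4 a^3 + 27 b^2 = 4*4^3 + 27*5^2 = 256 + 675 = 931
Delta = -16 * (931) = -14896
Delta mod 11 = 9

Delta = 9 (mod 11)


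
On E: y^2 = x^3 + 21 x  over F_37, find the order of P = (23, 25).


Compute successive multiples of P until we hit O:
  1P = (23, 25)
  2P = (3, 4)
  3P = (22, 26)
  4P = (30, 19)
  5P = (24, 34)
  6P = (34, 24)
  7P = (6, 34)
  8P = (7, 34)
  ... (continuing to 20P)
  20P = O

ord(P) = 20


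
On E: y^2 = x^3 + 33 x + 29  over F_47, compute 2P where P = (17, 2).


Doubling: s = (3 x1^2 + a) / (2 y1)
s = (3*17^2 + 33) / (2*2) mod 47 = 37
x3 = s^2 - 2 x1 mod 47 = 37^2 - 2*17 = 19
y3 = s (x1 - x3) - y1 mod 47 = 37 * (17 - 19) - 2 = 18

2P = (19, 18)


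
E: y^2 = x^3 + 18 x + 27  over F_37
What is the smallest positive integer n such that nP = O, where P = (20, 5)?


Compute successive multiples of P until we hit O:
  1P = (20, 5)
  2P = (13, 4)
  3P = (1, 3)
  4P = (32, 21)
  5P = (32, 16)
  6P = (1, 34)
  7P = (13, 33)
  8P = (20, 32)
  ... (continuing to 9P)
  9P = O

ord(P) = 9


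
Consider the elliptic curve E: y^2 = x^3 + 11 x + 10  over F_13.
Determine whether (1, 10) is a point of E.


Check whether y^2 = x^3 + 11 x + 10 (mod 13) for (x, y) = (1, 10).
LHS: y^2 = 10^2 mod 13 = 9
RHS: x^3 + 11 x + 10 = 1^3 + 11*1 + 10 mod 13 = 9
LHS = RHS

Yes, on the curve


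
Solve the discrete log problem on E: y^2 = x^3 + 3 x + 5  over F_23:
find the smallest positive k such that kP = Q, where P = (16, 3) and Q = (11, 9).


Enumerate multiples of P until we hit Q = (11, 9):
  1P = (16, 3)
  2P = (18, 16)
  3P = (14, 10)
  4P = (11, 14)
  5P = (22, 1)
  6P = (3, 8)
  7P = (10, 0)
  8P = (3, 15)
  9P = (22, 22)
  10P = (11, 9)
Match found at i = 10.

k = 10


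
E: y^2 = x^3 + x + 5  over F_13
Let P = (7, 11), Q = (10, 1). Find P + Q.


P != Q, so use the chord formula.
s = (y2 - y1) / (x2 - x1) = (3) / (3) mod 13 = 1
x3 = s^2 - x1 - x2 mod 13 = 1^2 - 7 - 10 = 10
y3 = s (x1 - x3) - y1 mod 13 = 1 * (7 - 10) - 11 = 12

P + Q = (10, 12)
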